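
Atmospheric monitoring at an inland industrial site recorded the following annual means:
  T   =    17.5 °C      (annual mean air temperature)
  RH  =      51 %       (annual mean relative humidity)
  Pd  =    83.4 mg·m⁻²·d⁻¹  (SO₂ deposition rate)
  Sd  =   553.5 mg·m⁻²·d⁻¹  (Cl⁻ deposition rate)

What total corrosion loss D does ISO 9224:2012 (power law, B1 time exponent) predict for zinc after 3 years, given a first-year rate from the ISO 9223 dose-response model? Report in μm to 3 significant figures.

D(3) = 11.8 μm

zinc: T>10 °C ⇒ hinge -0.071·(17.5−10) = -0.5325
  SO₂ term: 0.0129·83.4^0.44·exp(0.046·51-0.5325) = 0.554
  Sd branch = 0.0175·Sd^0.57·e^(0.008·RH+0.085·T) = 4.264 μm/a
  sum: 0.554 + 4.264 → r_corr = 4.818 μm/a
Long-term exponent b (ISO 9224 Table 2, B1) = 0.813
  D(3) = 4.818 × 3^0.813 = 4.818 × 2.443 = 11.77 μm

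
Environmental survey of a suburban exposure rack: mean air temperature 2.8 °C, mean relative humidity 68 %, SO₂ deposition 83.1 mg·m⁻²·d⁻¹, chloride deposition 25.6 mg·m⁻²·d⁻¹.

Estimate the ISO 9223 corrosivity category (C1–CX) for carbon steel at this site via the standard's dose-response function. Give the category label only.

C3

carbon steel: T≤10 °C ⇒ hinge +0.150·(2.8−10) = -1.0800
  sulphur-dioxide contribution → 23.32 μm/a
  chloride contribution → 8.034 μm/a
  total first-year rate 31.36 μm/a
Category bounds: 25…50 μm/a bracket r_corr ⇒ C3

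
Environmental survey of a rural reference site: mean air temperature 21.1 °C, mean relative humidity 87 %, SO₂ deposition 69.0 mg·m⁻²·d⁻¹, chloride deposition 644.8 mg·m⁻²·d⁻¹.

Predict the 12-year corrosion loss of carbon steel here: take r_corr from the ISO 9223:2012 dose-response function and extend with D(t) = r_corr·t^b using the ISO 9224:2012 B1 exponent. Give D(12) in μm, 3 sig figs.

carbon steel: f(T) = -0.054·(T−10) [T>10 °C] = -0.5994
  Pd branch = 1.77·Pd^0.52·e^(0.02·RH+f) = 50.06 μm/a
  Cl⁻ term: 0.102·644.8^0.62·exp(0.033·87+0.04·21.1) = 231.1
  sum: 50.06 + 231.1 → r_corr = 281.2 μm/a
ISO 9224: D(t) = r_corr · t^b with b = 0.523 (carbon steel, B1)
  D(12) = 281.2 × 12^0.523 = 281.2 × 3.668 = 1031 μm

D(12) = 1.03e+03 μm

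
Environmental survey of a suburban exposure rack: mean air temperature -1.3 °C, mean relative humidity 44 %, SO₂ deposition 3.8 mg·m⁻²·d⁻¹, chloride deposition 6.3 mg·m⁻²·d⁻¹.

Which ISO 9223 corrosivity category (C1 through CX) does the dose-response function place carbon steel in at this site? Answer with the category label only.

carbon steel: T≤10 °C ⇒ hinge +0.150·(-1.3−10) = -1.6950
  Pd branch = 1.77·Pd^0.52·e^(0.02·RH+f) = 1.569 μm/a
  Cl⁻ term: 0.102·6.3^0.62·exp(0.033·44+0.04·-1.3) = 1.295
  r_corr = 1.569 + 1.295 = 2.863 μm/a
ISO 9223 Table 2 (carbon steel): 1.3 < 2.86 ≤ 25 μm/a ⇒ C2

C2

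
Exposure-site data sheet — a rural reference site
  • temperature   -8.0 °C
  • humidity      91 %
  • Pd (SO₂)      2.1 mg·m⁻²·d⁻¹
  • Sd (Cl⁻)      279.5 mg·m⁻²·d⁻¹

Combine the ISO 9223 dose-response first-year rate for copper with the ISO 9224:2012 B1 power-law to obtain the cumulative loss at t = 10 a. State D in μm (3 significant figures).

copper: f(T) = +0.126·(T−10) [T≤10 °C] = -2.2680
  sulphur-dioxide contribution → 0.1428 μm/a
  chloride contribution → 0.839 μm/a
  total first-year rate 0.9818 μm/a
Power-law: D(10) = r_corr · 10^0.667
  D(10) = 0.9818 × 10^0.667 = 0.9818 × 4.645 = 4.561 μm

D(10) = 4.56 μm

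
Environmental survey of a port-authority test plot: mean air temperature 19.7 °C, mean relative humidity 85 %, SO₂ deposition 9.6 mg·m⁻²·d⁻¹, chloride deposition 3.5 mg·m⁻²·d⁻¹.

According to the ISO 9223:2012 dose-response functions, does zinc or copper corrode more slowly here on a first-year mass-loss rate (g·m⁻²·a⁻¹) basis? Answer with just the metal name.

zinc

zinc: f(T) = -0.071·(T−10) [T>10 °C] = -0.6887
  sulphur-dioxide contribution → 0.8745 μm/a
  chloride contribution → 0.3764 μm/a
  total first-year rate 1.251 μm/a
  mass loss = 1.251 μm/a × 7.14 g/cm³ = 8.932 g·m⁻²·a⁻¹
copper: T>10 °C ⇒ hinge -0.080·(19.7−10) = -0.7760
  sulphur-dioxide contribution → 0.6617 μm/a
  chloride contribution → 0.805 μm/a
  ⇒ r_corr(copper) = 1.467 μm/a
  mass loss = 1.467 μm/a × 8.96 g/cm³ = 13.14 g·m⁻²·a⁻¹
Ordering by g·m⁻²·a⁻¹: copper (13.1) > zinc (8.93)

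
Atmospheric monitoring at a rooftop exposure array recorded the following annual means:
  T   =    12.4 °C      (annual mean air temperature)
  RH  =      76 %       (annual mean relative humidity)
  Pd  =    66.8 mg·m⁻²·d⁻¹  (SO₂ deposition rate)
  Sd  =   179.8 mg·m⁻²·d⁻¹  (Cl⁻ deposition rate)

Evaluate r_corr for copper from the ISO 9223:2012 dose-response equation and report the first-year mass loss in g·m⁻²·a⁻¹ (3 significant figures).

r_corr = 20.9 g·m⁻²·a⁻¹

copper: T>10 °C ⇒ hinge -0.080·(12.4−10) = -0.1920
  SO₂ term: 0.0053·66.8^0.26·exp(0.059·76-0.1920) = 1.155
  Cl⁻ term: 0.01025·179.8^0.27·exp(0.036·76+0.049·12.4) = 1.179
  sum: 1.155 + 1.179 → r_corr = 2.335 μm/a
Convert to mass loss: 2.335 μm/a × 8.96 g/cm³ = 20.92 g·m⁻²·a⁻¹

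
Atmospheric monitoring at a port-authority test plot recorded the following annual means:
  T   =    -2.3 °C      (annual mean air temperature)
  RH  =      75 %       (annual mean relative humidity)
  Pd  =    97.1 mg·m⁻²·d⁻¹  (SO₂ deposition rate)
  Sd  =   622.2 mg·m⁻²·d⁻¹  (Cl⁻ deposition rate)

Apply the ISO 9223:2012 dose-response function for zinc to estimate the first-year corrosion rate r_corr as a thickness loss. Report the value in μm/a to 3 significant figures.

r_corr = 2.93 μm/a

zinc: T≤10 °C ⇒ hinge +0.038·(-2.3−10) = -0.4674
  SO₂ term: 0.0129·97.1^0.44·exp(0.046·75-0.4674) = 1.907
  Cl⁻ term: 0.0175·622.2^0.57·exp(0.008·75+0.085·-2.3) = 1.026
  sum: 1.907 + 1.026 → r_corr = 2.933 μm/a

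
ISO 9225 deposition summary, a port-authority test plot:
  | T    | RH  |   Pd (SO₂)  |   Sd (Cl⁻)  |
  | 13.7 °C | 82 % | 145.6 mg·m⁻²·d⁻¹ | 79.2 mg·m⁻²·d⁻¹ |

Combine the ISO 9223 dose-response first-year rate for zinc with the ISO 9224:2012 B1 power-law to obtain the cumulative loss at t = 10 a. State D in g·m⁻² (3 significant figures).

D(10) = 240 g·m⁻²

zinc: T>10 °C ⇒ hinge -0.071·(13.7−10) = -0.2627
  sulphur-dioxide contribution → 3.859 μm/a
  chloride contribution → 1.306 μm/a
  total first-year rate 5.165 μm/a
Long-term exponent b (ISO 9224 Table 2, B1) = 0.813
  D(10) = 5.165 × 10^0.813 = 5.165 × 6.501 = 33.58 μm
  Mass loss = 33.58 μm × 7.14 g/cm³ = 239.7 g·m⁻²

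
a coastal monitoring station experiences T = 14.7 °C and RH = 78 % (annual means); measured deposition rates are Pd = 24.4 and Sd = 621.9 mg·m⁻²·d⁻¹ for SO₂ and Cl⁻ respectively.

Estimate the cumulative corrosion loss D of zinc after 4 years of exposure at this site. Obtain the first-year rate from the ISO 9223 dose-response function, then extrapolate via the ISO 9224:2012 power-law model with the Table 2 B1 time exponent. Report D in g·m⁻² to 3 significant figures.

zinc: temperature factor f = -0.071·(4.7) = -0.3337
  sulphur-dioxide contribution → 1.363 μm/a
  chloride contribution → 4.458 μm/a
  ⇒ r_corr(zinc) = 5.82 μm/a
Power-law: D(4) = r_corr · 4^0.813
  D(4) = 5.82 × 4^0.813 = 5.82 × 3.087 = 17.96 μm
  Mass loss = 17.96 μm × 7.14 g/cm³ = 128.3 g·m⁻²

D(4) = 128 g·m⁻²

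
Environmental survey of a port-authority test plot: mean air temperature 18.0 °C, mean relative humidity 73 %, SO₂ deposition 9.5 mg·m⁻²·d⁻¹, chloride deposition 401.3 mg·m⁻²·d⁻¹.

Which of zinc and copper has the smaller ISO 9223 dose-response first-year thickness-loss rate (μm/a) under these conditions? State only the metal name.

copper

zinc: f(T) = -0.071·(T−10) [T>10 °C] = -0.5680
  Pd branch = 0.0129·Pd^0.44·e^(0.046·RH+f) = 0.5655 μm/a
  Cl⁻ term: 0.0175·401.3^0.57·exp(0.008·73+0.085·18.0) = 4.417
  r_corr = 0.5655 + 4.417 = 4.982 μm/a
copper: T>10 °C ⇒ hinge -0.080·(18.0−10) = -0.6400
  SO₂ term: 0.0053·9.5^0.26·exp(0.059·73-0.6400) = 0.3724
  Cl⁻ term: 0.01025·401.3^0.27·exp(0.036·73+0.049·18.0) = 1.73
  r_corr = 0.3724 + 1.73 = 2.102 μm/a
Ordering by μm/a: zinc (4.98) > copper (2.1)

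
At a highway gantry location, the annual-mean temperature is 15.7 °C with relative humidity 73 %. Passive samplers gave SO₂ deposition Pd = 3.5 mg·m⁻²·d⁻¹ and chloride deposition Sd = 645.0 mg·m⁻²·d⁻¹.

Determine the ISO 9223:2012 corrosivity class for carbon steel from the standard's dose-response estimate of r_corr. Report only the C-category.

carbon steel: T>10 °C ⇒ hinge -0.054·(15.7−10) = -0.3078
  Pd branch = 1.77·Pd^0.52·e^(0.02·RH+f) = 10.75 μm/a
  Cl⁻ term: 0.102·645.0^0.62·exp(0.033·73+0.04·15.7) = 117.3
  sum: 10.75 + 117.3 → r_corr = 128.1 μm/a
Category bounds: 80…200 μm/a bracket r_corr ⇒ C5

C5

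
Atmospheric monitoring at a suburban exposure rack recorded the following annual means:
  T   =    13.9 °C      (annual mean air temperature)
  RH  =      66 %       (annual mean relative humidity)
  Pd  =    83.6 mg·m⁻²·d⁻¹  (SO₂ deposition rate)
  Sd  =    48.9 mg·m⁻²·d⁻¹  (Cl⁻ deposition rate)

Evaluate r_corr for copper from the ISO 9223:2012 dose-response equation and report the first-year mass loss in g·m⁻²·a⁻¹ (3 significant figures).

copper: f(T) = -0.080·(T−10) [T>10 °C] = -0.3120
  sulphur-dioxide contribution → 0.6021 μm/a
  chloride contribution → 0.623 μm/a
  ⇒ r_corr(copper) = 1.225 μm/a
Convert to mass loss: 1.225 μm/a × 8.96 g/cm³ = 10.98 g·m⁻²·a⁻¹

r_corr = 11.0 g·m⁻²·a⁻¹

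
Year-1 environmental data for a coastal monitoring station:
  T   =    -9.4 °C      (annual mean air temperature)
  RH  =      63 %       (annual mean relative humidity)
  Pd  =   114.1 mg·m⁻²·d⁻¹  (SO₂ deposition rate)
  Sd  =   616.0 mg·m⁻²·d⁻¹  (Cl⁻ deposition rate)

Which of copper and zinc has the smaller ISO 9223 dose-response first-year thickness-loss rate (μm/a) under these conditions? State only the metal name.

copper: T≤10 °C ⇒ hinge +0.126·(-9.4−10) = -2.4444
  sulphur-dioxide contribution → 0.06484 μm/a
  chloride contribution → 0.3539 μm/a
  ⇒ r_corr(copper) = 0.4187 μm/a
zinc: f(T) = +0.038·(T−10) [T≤10 °C] = -0.7372
  sulphur-dioxide contribution → 0.9 μm/a
  chloride contribution → 0.507 μm/a
  ⇒ r_corr(zinc) = 1.407 μm/a
Ordering by μm/a: zinc (1.41) > copper (0.419)

copper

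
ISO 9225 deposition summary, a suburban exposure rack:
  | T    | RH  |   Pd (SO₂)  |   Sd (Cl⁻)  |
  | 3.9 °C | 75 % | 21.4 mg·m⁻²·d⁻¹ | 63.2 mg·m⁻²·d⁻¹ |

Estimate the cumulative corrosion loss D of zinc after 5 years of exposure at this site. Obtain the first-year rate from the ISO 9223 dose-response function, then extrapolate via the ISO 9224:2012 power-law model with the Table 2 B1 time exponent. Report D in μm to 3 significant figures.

D(5) = 6.34 μm

zinc: f(T) = +0.038·(T−10) [T≤10 °C] = -0.2318
  Pd branch = 0.0129·Pd^0.44·e^(0.046·RH+f) = 1.241 μm/a
  Cl⁻ term: 0.0175·63.2^0.57·exp(0.008·75+0.085·3.9) = 0.4721
  r_corr = 1.241 + 0.4721 = 1.713 μm/a
Power-law: D(5) = r_corr · 5^0.813
  D(5) = 1.713 × 5^0.813 = 1.713 × 3.701 = 6.338 μm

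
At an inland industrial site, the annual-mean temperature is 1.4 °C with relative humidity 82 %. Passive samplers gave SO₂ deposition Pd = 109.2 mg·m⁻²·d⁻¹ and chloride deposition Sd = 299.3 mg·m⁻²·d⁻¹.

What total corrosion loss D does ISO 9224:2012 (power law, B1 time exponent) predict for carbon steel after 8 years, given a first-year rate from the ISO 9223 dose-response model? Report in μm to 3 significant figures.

carbon steel: temperature factor f = +0.150·(-8.6) = -1.2900
  Pd branch = 1.77·Pd^0.52·e^(0.02·RH+f) = 28.83 μm/a
  Cl⁻ term: 0.102·299.3^0.62·exp(0.033·82+0.04·1.4) = 55.37
  r_corr = 28.83 + 55.37 = 84.2 μm/a
ISO 9224: D(t) = r_corr · t^b with b = 0.523 (carbon steel, B1)
  D(8) = 84.2 × 8^0.523 = 84.2 × 2.967 = 249.8 μm

D(8) = 250 μm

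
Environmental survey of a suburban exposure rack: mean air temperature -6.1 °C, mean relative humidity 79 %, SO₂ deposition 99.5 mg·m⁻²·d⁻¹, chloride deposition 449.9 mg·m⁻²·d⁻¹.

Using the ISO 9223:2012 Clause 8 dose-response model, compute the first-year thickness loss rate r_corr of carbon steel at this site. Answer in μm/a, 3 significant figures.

r_corr = 56.2 μm/a

carbon steel: T≤10 °C ⇒ hinge +0.150·(-6.1−10) = -2.4150
  Pd branch = 1.77·Pd^0.52·e^(0.02·RH+f) = 8.399 μm/a
  Cl⁻ term: 0.102·449.9^0.62·exp(0.033·79+0.04·-6.1) = 47.84
  r_corr = 8.399 + 47.84 = 56.24 μm/a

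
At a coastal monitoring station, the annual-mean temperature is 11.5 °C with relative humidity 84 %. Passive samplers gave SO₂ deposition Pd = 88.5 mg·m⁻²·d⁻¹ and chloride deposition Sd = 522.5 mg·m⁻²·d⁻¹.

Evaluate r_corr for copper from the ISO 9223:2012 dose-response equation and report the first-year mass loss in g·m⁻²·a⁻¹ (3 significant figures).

copper: f(T) = -0.080·(T−10) [T>10 °C] = -0.1200
  SO₂ term: 0.0053·88.5^0.26·exp(0.059·84-0.1200) = 2.142
  Sd branch = 0.01025·Sd^0.27·e^(0.036·RH+0.049·T) = 2.007 μm/a
  r_corr = 2.142 + 2.007 = 4.149 μm/a
Convert to mass loss: 4.149 μm/a × 8.96 g/cm³ = 37.17 g·m⁻²·a⁻¹

r_corr = 37.2 g·m⁻²·a⁻¹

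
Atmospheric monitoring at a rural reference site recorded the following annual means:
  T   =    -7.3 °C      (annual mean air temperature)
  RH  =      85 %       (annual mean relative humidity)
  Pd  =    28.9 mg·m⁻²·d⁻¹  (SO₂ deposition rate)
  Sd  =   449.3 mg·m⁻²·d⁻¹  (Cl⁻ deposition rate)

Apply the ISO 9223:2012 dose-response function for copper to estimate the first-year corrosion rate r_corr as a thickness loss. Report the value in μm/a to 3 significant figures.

copper: temperature factor f = +0.126·(-17.3) = -2.1798
  SO₂ term: 0.0053·28.9^0.26·exp(0.059·85-2.1798) = 0.2165
  Sd branch = 0.01025·Sd^0.27·e^(0.036·RH+0.049·T) = 0.7952 μm/a
  sum: 0.2165 + 0.7952 → r_corr = 1.012 μm/a

r_corr = 1.01 μm/a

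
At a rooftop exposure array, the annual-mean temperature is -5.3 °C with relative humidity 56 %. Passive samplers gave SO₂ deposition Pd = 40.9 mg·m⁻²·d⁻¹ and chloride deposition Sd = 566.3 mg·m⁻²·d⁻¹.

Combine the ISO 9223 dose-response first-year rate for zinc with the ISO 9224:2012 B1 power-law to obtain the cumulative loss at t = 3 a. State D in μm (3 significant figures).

zinc: temperature factor f = +0.038·(-15.3) = -0.5814
  SO₂ term: 0.0129·40.9^0.44·exp(0.046·56-0.5814) = 0.4853
  Sd branch = 0.0175·Sd^0.57·e^(0.008·RH+0.085·T) = 0.6474 μm/a
  r_corr = 0.4853 + 0.6474 = 1.133 μm/a
Power-law: D(3) = r_corr · 3^0.813
  D(3) = 1.133 × 3^0.813 = 1.133 × 2.443 = 2.767 μm

D(3) = 2.77 μm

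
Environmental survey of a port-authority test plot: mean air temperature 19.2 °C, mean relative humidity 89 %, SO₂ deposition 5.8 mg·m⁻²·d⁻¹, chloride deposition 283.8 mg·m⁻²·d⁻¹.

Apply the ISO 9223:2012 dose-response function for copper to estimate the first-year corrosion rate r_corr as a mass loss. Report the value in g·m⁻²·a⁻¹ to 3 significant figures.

copper: temperature factor f = -0.080·(9.2) = -0.7360
  SO₂ term: 0.0053·5.8^0.26·exp(0.059·89-0.7360) = 0.7649
  Cl⁻ term: 0.01025·283.8^0.27·exp(0.036·89+0.049·19.2) = 2.972
  r_corr = 0.7649 + 2.972 = 3.737 μm/a
Convert to mass loss: 3.737 μm/a × 8.96 g/cm³ = 33.49 g·m⁻²·a⁻¹

r_corr = 33.5 g·m⁻²·a⁻¹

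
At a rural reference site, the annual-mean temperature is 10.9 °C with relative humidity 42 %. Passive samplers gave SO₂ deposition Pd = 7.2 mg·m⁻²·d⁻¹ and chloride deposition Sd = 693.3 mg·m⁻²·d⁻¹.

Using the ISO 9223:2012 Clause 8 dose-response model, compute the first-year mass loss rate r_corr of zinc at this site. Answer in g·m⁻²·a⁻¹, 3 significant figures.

r_corr = 19.8 g·m⁻²·a⁻¹

zinc: f(T) = -0.071·(T−10) [T>10 °C] = -0.0639
  Pd branch = 0.0129·Pd^0.44·e^(0.046·RH+f) = 0.1991 μm/a
  Sd branch = 0.0175·Sd^0.57·e^(0.008·RH+0.085·T) = 2.574 μm/a
  sum: 0.1991 + 2.574 → r_corr = 2.773 μm/a
Convert to mass loss: 2.773 μm/a × 7.14 g/cm³ = 19.8 g·m⁻²·a⁻¹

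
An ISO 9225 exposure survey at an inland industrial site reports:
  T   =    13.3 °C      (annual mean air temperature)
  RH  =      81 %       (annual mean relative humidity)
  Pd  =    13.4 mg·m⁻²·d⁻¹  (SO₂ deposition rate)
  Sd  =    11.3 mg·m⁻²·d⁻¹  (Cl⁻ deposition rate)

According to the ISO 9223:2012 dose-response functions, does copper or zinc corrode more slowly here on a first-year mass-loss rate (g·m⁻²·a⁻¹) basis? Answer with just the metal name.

zinc

copper: f(T) = -0.080·(T−10) [T>10 °C] = -0.2640
  Pd branch = 0.0053·Pd^0.26·e^(0.059·RH+f) = 0.951 μm/a
  Sd branch = 0.01025·Sd^0.27·e^(0.036·RH+0.049·T) = 0.699 μm/a
  sum: 0.951 + 0.699 → r_corr = 1.65 μm/a
  mass loss = 1.65 μm/a × 8.96 g/cm³ = 14.78 g·m⁻²·a⁻¹
zinc: T>10 °C ⇒ hinge -0.071·(13.3−10) = -0.2343
  SO₂ term: 0.0129·13.4^0.44·exp(0.046·81-0.2343) = 1.327
  Sd branch = 0.0175·Sd^0.57·e^(0.008·RH+0.085·T) = 0.4127 μm/a
  r_corr = 1.327 + 0.4127 = 1.74 μm/a
  mass loss = 1.74 μm/a × 7.14 g/cm³ = 12.42 g·m⁻²·a⁻¹
Ordering by g·m⁻²·a⁻¹: copper (14.8) > zinc (12.4)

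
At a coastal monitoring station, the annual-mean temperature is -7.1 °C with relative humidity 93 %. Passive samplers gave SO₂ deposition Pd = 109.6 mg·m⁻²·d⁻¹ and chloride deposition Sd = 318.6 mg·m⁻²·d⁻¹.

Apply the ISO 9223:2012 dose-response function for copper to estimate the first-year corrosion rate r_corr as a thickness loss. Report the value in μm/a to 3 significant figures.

copper: T≤10 °C ⇒ hinge +0.126·(-7.1−10) = -2.1546
  sulphur-dioxide contribution → 0.5033 μm/a
  chloride contribution → 0.9762 μm/a
  ⇒ r_corr(copper) = 1.48 μm/a

r_corr = 1.48 μm/a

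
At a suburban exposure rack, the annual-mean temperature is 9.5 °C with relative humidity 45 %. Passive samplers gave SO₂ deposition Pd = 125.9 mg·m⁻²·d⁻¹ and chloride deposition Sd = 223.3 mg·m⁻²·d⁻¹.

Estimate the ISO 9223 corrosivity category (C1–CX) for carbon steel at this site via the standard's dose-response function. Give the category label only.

carbon steel: T≤10 °C ⇒ hinge +0.150·(9.5−10) = -0.0750
  SO₂ term: 1.77·125.9^0.52·exp(0.02·45-0.0750) = 49.92
  Cl⁻ term: 0.102·223.3^0.62·exp(0.033·45+0.04·9.5) = 18.83
  r_corr = 49.92 + 18.83 = 68.75 μm/a
ISO 9223 Table 2 (carbon steel): 50 < 68.8 ≤ 80 μm/a ⇒ C4

C4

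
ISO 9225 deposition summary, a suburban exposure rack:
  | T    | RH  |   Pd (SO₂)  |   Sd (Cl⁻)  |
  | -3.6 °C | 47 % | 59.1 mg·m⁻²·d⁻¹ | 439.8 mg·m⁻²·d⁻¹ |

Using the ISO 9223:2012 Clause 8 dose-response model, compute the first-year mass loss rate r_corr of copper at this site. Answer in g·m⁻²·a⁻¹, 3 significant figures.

r_corr = 2.56 g·m⁻²·a⁻¹

copper: T≤10 °C ⇒ hinge +0.126·(-3.6−10) = -1.7136
  Pd branch = 0.0053·Pd^0.26·e^(0.059·RH+f) = 0.04416 μm/a
  Cl⁻ term: 0.01025·439.8^0.27·exp(0.036·47+0.049·-3.6) = 0.2413
  sum: 0.04416 + 0.2413 → r_corr = 0.2855 μm/a
Convert to mass loss: 0.2855 μm/a × 8.96 g/cm³ = 2.558 g·m⁻²·a⁻¹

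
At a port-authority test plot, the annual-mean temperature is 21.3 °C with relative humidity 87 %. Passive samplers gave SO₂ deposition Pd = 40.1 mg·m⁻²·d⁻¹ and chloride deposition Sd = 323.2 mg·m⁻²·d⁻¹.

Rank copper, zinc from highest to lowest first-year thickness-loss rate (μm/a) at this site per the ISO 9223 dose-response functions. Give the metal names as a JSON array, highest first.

copper: f(T) = -0.080·(T−10) [T>10 °C] = -0.9040
  sulphur-dioxide contribution → 0.95 μm/a
  chloride contribution → 3.175 μm/a
  ⇒ r_corr(copper) = 4.125 μm/a
zinc: temperature factor f = -0.071·(11.3) = -0.8023
  sulphur-dioxide contribution → 1.605 μm/a
  chloride contribution → 5.781 μm/a
  ⇒ r_corr(zinc) = 7.386 μm/a
Ordering by μm/a: zinc (7.39) > copper (4.13)

["zinc", "copper"]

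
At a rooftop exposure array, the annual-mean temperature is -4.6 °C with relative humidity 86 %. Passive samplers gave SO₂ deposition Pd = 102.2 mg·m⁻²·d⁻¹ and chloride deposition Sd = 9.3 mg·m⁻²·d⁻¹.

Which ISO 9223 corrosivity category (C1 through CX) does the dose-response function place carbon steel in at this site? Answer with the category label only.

carbon steel: T≤10 °C ⇒ hinge +0.150·(-4.6−10) = -2.1900
  SO₂ term: 1.77·102.2^0.52·exp(0.02·86-2.1900) = 12.27
  Cl⁻ term: 0.102·9.3^0.62·exp(0.033·86+0.04·-4.6) = 5.777
  sum: 12.27 + 5.777 → r_corr = 18.04 μm/a
Category bounds: 1.3…25 μm/a bracket r_corr ⇒ C2

C2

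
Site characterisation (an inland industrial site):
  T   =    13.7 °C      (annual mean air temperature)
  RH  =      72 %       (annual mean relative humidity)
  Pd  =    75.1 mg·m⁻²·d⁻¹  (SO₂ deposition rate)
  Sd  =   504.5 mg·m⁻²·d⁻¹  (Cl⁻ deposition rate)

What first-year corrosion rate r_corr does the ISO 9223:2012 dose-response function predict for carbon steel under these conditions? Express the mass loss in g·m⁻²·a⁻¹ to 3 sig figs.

r_corr = 1.16e+03 g·m⁻²·a⁻¹

carbon steel: T>10 °C ⇒ hinge -0.054·(13.7−10) = -0.1998
  sulphur-dioxide contribution → 57.8 μm/a
  chloride contribution → 90 μm/a
  total first-year rate 147.8 μm/a
Convert to mass loss: 147.8 μm/a × 7.85 g/cm³ = 1160 g·m⁻²·a⁻¹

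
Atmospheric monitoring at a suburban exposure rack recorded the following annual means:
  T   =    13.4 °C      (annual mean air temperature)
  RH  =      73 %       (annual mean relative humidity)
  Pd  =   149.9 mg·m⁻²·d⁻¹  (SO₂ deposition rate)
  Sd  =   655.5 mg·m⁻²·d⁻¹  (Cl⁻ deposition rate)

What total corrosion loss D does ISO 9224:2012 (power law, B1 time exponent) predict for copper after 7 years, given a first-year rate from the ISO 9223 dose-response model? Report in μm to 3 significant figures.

D(7) = 9.81 μm

copper: T>10 °C ⇒ hinge -0.080·(13.4−10) = -0.2720
  SO₂ term: 0.0053·149.9^0.26·exp(0.059·73-0.2720) = 1.102
  Sd branch = 0.01025·Sd^0.27·e^(0.036·RH+0.049·T) = 1.576 μm/a
  sum: 1.102 + 1.576 → r_corr = 2.679 μm/a
Long-term exponent b (ISO 9224 Table 2, B1) = 0.667
  D(7) = 2.679 × 7^0.667 = 2.679 × 3.662 = 9.809 μm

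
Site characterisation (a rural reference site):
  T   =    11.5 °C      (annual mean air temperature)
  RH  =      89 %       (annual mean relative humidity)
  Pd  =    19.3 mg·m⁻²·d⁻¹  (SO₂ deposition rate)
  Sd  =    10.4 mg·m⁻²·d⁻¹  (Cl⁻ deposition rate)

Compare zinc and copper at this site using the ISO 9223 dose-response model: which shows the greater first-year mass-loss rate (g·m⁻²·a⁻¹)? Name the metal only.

zinc: temperature factor f = -0.071·(1.5) = -0.1065
  Pd branch = 0.0129·Pd^0.44·e^(0.046·RH+f) = 2.558 μm/a
  Cl⁻ term: 0.0175·10.4^0.57·exp(0.008·89+0.085·11.5) = 0.3602
  sum: 2.558 + 0.3602 → r_corr = 2.919 μm/a
  mass loss = 2.919 μm/a × 7.14 g/cm³ = 20.84 g·m⁻²·a⁻¹
copper: f(T) = -0.080·(T−10) [T>10 °C] = -0.1200
  Pd branch = 0.0053·Pd^0.26·e^(0.059·RH+f) = 1.936 μm/a
  Sd branch = 0.01025·Sd^0.27·e^(0.036·RH+0.049·T) = 0.8347 μm/a
  sum: 1.936 + 0.8347 → r_corr = 2.771 μm/a
  mass loss = 2.771 μm/a × 8.96 g/cm³ = 24.82 g·m⁻²·a⁻¹
Ordering by g·m⁻²·a⁻¹: copper (24.8) > zinc (20.8)

copper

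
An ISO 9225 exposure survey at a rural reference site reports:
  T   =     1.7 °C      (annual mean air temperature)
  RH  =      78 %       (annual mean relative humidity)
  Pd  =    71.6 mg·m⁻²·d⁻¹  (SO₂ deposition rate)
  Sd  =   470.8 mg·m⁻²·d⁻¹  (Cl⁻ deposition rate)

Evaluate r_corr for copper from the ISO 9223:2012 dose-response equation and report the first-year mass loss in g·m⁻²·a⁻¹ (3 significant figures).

r_corr = 13.8 g·m⁻²·a⁻¹

copper: f(T) = +0.126·(T−10) [T≤10 °C] = -1.0458
  Pd branch = 0.0053·Pd^0.26·e^(0.059·RH+f) = 0.5636 μm/a
  Sd branch = 0.01025·Sd^0.27·e^(0.036·RH+0.049·T) = 0.9729 μm/a
  sum: 0.5636 + 0.9729 → r_corr = 1.537 μm/a
Convert to mass loss: 1.537 μm/a × 8.96 g/cm³ = 13.77 g·m⁻²·a⁻¹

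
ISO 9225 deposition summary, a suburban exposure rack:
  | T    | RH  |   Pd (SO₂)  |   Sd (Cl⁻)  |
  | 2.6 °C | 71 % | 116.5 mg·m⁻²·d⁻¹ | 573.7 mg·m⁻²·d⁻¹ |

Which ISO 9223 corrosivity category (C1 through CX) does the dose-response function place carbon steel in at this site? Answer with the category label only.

carbon steel: f(T) = +0.150·(T−10) [T≤10 °C] = -1.1100
  sulphur-dioxide contribution → 28.65 μm/a
  chloride contribution → 60.49 μm/a
  total first-year rate 89.14 μm/a
89.1 μm/a falls in (80, 200] for carbon steel → category C5

C5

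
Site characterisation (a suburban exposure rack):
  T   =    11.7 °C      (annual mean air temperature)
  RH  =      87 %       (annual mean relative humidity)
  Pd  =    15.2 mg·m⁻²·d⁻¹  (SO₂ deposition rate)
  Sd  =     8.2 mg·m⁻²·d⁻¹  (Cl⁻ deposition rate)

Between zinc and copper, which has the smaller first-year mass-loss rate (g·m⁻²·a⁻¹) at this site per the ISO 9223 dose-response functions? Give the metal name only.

zinc: temperature factor f = -0.071·(1.7) = -0.1207
  sulphur-dioxide contribution → 2.071 μm/a
  chloride contribution → 0.3148 μm/a
  total first-year rate 2.386 μm/a
  mass loss = 2.386 μm/a × 7.14 g/cm³ = 17.04 g·m⁻²·a⁻¹
copper: temperature factor f = -0.080·(1.7) = -0.1360
  sulphur-dioxide contribution → 1.591 μm/a
  chloride contribution → 0.7356 μm/a
  ⇒ r_corr(copper) = 2.327 μm/a
  mass loss = 2.327 μm/a × 8.96 g/cm³ = 20.85 g·m⁻²·a⁻¹
Ordering by g·m⁻²·a⁻¹: copper (20.8) > zinc (17)

zinc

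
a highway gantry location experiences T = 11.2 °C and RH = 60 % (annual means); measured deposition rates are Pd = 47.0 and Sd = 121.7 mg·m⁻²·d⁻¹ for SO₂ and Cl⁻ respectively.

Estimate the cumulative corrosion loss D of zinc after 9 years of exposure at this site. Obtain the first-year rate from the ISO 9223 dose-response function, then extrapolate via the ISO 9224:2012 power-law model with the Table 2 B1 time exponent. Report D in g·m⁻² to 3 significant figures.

zinc: T>10 °C ⇒ hinge -0.071·(11.2−10) = -0.0852
  SO₂ term: 0.0129·47.0^0.44·exp(0.046·60-0.0852) = 1.019
  Sd branch = 0.0175·Sd^0.57·e^(0.008·RH+0.085·T) = 1.131 μm/a
  sum: 1.019 + 1.131 → r_corr = 2.15 μm/a
Power-law: D(9) = r_corr · 9^0.813
  D(9) = 2.15 × 9^0.813 = 2.15 × 5.968 = 12.83 μm
  Mass loss = 12.83 μm × 7.14 g/cm³ = 91.6 g·m⁻²

D(9) = 91.6 g·m⁻²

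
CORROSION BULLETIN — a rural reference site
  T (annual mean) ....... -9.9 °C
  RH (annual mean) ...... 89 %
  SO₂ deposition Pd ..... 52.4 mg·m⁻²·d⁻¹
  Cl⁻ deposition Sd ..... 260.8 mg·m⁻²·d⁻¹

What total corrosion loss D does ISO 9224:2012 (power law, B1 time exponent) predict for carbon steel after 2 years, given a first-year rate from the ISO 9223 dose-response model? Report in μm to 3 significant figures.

carbon steel: T≤10 °C ⇒ hinge +0.150·(-9.9−10) = -2.9850
  sulphur-dioxide contribution → 4.156 μm/a
  chloride contribution → 40.76 μm/a
  total first-year rate 44.92 μm/a
Long-term exponent b (ISO 9224 Table 2, B1) = 0.523
  D(2) = 44.92 × 2^0.523 = 44.92 × 1.437 = 64.54 μm

D(2) = 64.5 μm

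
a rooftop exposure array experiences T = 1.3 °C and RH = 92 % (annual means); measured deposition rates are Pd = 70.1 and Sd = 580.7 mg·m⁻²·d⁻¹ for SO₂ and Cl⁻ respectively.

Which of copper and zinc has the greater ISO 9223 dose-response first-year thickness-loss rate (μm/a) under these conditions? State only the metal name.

copper: f(T) = +0.126·(T−10) [T≤10 °C] = -1.0962
  sulphur-dioxide contribution → 1.217 μm/a
  chloride contribution → 1.671 μm/a
  ⇒ r_corr(copper) = 2.889 μm/a
zinc: temperature factor f = +0.038·(-8.7) = -0.3306
  sulphur-dioxide contribution → 4.141 μm/a
  chloride contribution → 1.535 μm/a
  ⇒ r_corr(zinc) = 5.676 μm/a
Ordering by μm/a: zinc (5.68) > copper (2.89)

zinc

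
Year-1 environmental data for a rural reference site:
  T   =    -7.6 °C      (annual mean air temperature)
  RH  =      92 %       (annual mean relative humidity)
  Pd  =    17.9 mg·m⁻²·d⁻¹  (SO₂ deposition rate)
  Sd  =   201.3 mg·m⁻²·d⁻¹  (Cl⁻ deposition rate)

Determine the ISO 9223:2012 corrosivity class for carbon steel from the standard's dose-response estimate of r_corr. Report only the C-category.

carbon steel: T≤10 °C ⇒ hinge +0.150·(-7.6−10) = -2.6400
  SO₂ term: 1.77·17.9^0.52·exp(0.02·92-2.6400) = 3.565
  Cl⁻ term: 0.102·201.3^0.62·exp(0.033·92+0.04·-7.6) = 42.02
  sum: 3.565 + 42.02 → r_corr = 45.59 μm/a
Category bounds: 25…50 μm/a bracket r_corr ⇒ C3

C3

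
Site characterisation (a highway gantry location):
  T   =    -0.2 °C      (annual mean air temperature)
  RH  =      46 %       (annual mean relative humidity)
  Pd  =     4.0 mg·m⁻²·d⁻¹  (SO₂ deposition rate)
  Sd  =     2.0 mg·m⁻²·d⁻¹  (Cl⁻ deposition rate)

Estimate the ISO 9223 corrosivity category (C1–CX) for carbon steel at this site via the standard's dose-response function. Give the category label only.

C2

carbon steel: T≤10 °C ⇒ hinge +0.150·(-0.2−10) = -1.5300
  SO₂ term: 1.77·4.0^0.52·exp(0.02·46-1.5300) = 1.978
  Cl⁻ term: 0.102·2.0^0.62·exp(0.033·46+0.04·-0.2) = 0.7096
  r_corr = 1.978 + 0.7096 = 2.687 μm/a
ISO 9223 Table 2 (carbon steel): 1.3 < 2.69 ≤ 25 μm/a ⇒ C2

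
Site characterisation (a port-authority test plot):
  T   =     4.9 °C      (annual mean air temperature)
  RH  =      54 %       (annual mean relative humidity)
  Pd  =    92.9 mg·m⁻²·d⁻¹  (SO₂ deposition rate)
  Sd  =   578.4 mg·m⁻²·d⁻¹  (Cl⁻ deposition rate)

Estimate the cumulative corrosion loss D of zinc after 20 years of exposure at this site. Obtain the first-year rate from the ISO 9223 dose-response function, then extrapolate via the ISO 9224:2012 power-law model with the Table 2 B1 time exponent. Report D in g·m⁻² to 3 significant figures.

zinc: T≤10 °C ⇒ hinge +0.038·(4.9−10) = -0.1938
  Pd branch = 0.0129·Pd^0.44·e^(0.046·RH+f) = 0.9357 μm/a
  Sd branch = 0.0175·Sd^0.57·e^(0.008·RH+0.085·T) = 1.535 μm/a
  sum: 0.9357 + 1.535 → r_corr = 2.47 μm/a
ISO 9224: D(t) = r_corr · t^b with b = 0.813 (zinc, B1)
  D(20) = 2.47 × 20^0.813 = 2.47 × 11.42 = 28.22 μm
  Mass loss = 28.22 μm × 7.14 g/cm³ = 201.5 g·m⁻²

D(20) = 201 g·m⁻²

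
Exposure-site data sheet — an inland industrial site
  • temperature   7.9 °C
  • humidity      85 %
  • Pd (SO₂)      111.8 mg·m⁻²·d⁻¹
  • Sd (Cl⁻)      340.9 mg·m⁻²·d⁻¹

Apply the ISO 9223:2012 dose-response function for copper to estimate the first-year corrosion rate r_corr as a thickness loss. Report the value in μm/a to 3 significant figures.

r_corr = 3.64 μm/a

copper: T≤10 °C ⇒ hinge +0.126·(7.9−10) = -0.2646
  Pd branch = 0.0053·Pd^0.26·e^(0.059·RH+f) = 2.089 μm/a
  Cl⁻ term: 0.01025·340.9^0.27·exp(0.036·85+0.049·7.9) = 1.554
  r_corr = 2.089 + 1.554 = 3.644 μm/a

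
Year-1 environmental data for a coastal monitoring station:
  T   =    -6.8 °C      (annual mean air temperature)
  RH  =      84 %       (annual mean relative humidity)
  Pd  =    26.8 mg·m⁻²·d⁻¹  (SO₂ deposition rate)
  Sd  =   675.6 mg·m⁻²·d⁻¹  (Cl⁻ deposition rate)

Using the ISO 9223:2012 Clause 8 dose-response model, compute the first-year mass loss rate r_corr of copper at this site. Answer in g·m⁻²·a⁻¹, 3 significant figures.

copper: temperature factor f = +0.126·(-16.8) = -2.1168
  sulphur-dioxide contribution → 0.2131 μm/a
  chloride contribution → 0.8777 μm/a
  ⇒ r_corr(copper) = 1.091 μm/a
Convert to mass loss: 1.091 μm/a × 8.96 g/cm³ = 9.774 g·m⁻²·a⁻¹

r_corr = 9.77 g·m⁻²·a⁻¹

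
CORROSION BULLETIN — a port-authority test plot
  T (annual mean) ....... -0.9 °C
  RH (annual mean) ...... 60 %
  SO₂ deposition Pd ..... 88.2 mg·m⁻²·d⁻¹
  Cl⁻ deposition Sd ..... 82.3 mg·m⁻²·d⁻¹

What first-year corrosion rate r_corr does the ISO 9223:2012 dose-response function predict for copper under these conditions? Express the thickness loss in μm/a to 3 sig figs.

r_corr = 0.428 μm/a

copper: temperature factor f = +0.126·(-10.9) = -1.3734
  Pd branch = 0.0053·Pd^0.26·e^(0.059·RH+f) = 0.1483 μm/a
  Cl⁻ term: 0.01025·82.3^0.27·exp(0.036·60+0.049·-0.9) = 0.2798
  sum: 0.1483 + 0.2798 → r_corr = 0.428 μm/a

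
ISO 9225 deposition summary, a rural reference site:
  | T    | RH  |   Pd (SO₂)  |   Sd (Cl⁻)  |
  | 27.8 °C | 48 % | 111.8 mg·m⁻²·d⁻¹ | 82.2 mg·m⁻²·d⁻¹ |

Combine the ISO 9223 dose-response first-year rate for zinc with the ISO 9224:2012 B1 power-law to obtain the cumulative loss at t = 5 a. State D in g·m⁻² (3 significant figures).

D(5) = 96.0 g·m⁻²

zinc: temperature factor f = -0.071·(17.8) = -1.2638
  SO₂ term: 0.0129·111.8^0.44·exp(0.046·48-1.2638) = 0.2642
  Sd branch = 0.0175·Sd^0.57·e^(0.008·RH+0.085·T) = 3.369 μm/a
  sum: 0.2642 + 3.369 → r_corr = 3.633 μm/a
ISO 9224: D(t) = r_corr · t^b with b = 0.813 (zinc, B1)
  D(5) = 3.633 × 5^0.813 = 3.633 × 3.701 = 13.45 μm
  Mass loss = 13.45 μm × 7.14 g/cm³ = 96 g·m⁻²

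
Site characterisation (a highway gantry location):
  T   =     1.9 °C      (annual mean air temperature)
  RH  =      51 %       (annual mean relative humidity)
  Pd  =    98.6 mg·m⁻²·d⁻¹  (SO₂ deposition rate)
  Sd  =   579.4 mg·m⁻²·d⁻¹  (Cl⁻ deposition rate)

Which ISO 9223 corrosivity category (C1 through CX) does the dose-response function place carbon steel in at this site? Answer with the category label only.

carbon steel: temperature factor f = +0.150·(-8.1) = -1.2150
  SO₂ term: 1.77·98.6^0.52·exp(0.02·51-1.2150) = 15.85
  Sd branch = 0.102·Sd^0.62·e^(0.033·RH+0.04·T) = 30.59 μm/a
  r_corr = 15.85 + 30.59 = 46.44 μm/a
46.4 μm/a falls in (25, 50] for carbon steel → category C3

C3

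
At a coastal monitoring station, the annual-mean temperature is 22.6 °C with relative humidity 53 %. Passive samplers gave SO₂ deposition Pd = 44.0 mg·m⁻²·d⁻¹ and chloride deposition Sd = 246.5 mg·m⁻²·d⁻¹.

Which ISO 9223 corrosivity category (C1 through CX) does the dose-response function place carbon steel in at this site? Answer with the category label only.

C4

carbon steel: temperature factor f = -0.054·(12.6) = -0.6804
  sulphur-dioxide contribution → 18.51 μm/a
  chloride contribution → 44.03 μm/a
  ⇒ r_corr(carbon steel) = 62.54 μm/a
ISO 9223 Table 2 (carbon steel): 50 < 62.5 ≤ 80 μm/a ⇒ C4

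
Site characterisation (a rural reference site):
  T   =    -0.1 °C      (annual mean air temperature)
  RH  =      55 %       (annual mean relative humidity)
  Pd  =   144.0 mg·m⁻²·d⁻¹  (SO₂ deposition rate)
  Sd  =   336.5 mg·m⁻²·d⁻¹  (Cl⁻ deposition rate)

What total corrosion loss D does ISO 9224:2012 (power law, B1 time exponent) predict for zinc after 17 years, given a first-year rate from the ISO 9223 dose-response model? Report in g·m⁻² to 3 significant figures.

D(17) = 123 g·m⁻²

zinc: T≤10 °C ⇒ hinge +0.038·(-0.1−10) = -0.3838
  sulphur-dioxide contribution → 0.9825 μm/a
  chloride contribution → 0.7427 μm/a
  ⇒ r_corr(zinc) = 1.725 μm/a
Long-term exponent b (ISO 9224 Table 2, B1) = 0.813
  D(17) = 1.725 × 17^0.813 = 1.725 × 10.01 = 17.27 μm
  Mass loss = 17.27 μm × 7.14 g/cm³ = 123.3 g·m⁻²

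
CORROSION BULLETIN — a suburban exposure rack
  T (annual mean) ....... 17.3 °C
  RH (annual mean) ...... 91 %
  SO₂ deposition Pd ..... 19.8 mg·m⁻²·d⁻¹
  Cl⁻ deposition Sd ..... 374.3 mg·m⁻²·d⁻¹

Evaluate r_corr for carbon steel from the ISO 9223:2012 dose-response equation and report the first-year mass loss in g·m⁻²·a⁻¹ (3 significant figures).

r_corr = 1.54e+03 g·m⁻²·a⁻¹

carbon steel: temperature factor f = -0.054·(7.3) = -0.3942
  sulphur-dioxide contribution → 34.79 μm/a
  chloride contribution → 161.7 μm/a
  total first-year rate 196.5 μm/a
Convert to mass loss: 196.5 μm/a × 7.85 g/cm³ = 1542 g·m⁻²·a⁻¹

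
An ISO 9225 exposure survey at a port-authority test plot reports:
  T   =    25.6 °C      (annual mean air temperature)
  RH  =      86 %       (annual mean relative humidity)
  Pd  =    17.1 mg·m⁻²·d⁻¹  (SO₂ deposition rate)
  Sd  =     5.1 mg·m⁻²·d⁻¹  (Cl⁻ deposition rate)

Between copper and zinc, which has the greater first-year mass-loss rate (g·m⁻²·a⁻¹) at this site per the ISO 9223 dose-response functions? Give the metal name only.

copper: f(T) = -0.080·(T−10) [T>10 °C] = -1.2480
  sulphur-dioxide contribution → 0.5087 μm/a
  chloride contribution → 1.233 μm/a
  total first-year rate 1.742 μm/a
  mass loss = 1.742 μm/a × 8.96 g/cm³ = 15.61 g·m⁻²·a⁻¹
zinc: f(T) = -0.071·(T−10) [T>10 °C] = -1.1076
  sulphur-dioxide contribution → 0.7765 μm/a
  chloride contribution → 0.7766 μm/a
  ⇒ r_corr(zinc) = 1.553 μm/a
  mass loss = 1.553 μm/a × 7.14 g/cm³ = 11.09 g·m⁻²·a⁻¹
Ordering by g·m⁻²·a⁻¹: copper (15.6) > zinc (11.1)

copper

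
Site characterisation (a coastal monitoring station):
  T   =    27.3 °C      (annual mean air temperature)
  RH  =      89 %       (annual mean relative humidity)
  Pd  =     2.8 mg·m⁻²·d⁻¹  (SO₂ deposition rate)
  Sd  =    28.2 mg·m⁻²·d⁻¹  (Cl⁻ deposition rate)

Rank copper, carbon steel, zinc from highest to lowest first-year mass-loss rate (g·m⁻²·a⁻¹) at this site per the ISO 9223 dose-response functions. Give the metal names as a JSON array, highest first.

copper: f(T) = -0.080·(T−10) [T>10 °C] = -1.3840
  Pd branch = 0.0053·Pd^0.26·e^(0.059·RH+f) = 0.3311 μm/a
  Cl⁻ term: 0.01025·28.2^0.27·exp(0.036·89+0.049·27.3) = 2.37
  r_corr = 0.3311 + 2.37 = 2.701 μm/a
  mass loss = 2.701 μm/a × 8.96 g/cm³ = 24.2 g·m⁻²·a⁻¹
carbon steel: temperature factor f = -0.054·(17.3) = -0.9342
  SO₂ term: 1.77·2.8^0.52·exp(0.02·89-0.9342) = 7.044
  Cl⁻ term: 0.102·28.2^0.62·exp(0.033·89+0.04·27.3) = 45.45
  r_corr = 7.044 + 45.45 = 52.49 μm/a
  mass loss = 52.49 μm/a × 7.85 g/cm³ = 412.1 g·m⁻²·a⁻¹
zinc: temperature factor f = -0.071·(17.3) = -1.2283
  SO₂ term: 0.0129·2.8^0.44·exp(0.046·89-1.2283) = 0.3564
  Sd branch = 0.0175·Sd^0.57·e^(0.008·RH+0.085·T) = 2.436 μm/a
  r_corr = 0.3564 + 2.436 = 2.792 μm/a
  mass loss = 2.792 μm/a × 7.14 g/cm³ = 19.94 g·m⁻²·a⁻¹
Ordering by g·m⁻²·a⁻¹: carbon steel (412) > copper (24.2) > zinc (19.9)

["carbon steel", "copper", "zinc"]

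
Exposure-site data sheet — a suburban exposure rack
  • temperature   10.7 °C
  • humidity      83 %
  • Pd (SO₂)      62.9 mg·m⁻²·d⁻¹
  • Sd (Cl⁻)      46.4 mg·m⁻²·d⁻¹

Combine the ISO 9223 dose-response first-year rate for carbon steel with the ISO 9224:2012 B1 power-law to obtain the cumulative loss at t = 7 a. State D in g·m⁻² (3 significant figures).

D(7) = 2.25e+03 g·m⁻²

carbon steel: temperature factor f = -0.054·(0.7) = -0.0378
  SO₂ term: 1.77·62.9^0.52·exp(0.02·83-0.0378) = 77.23
  Sd branch = 0.102·Sd^0.62·e^(0.033·RH+0.04·T) = 26.14 μm/a
  r_corr = 77.23 + 26.14 = 103.4 μm/a
Long-term exponent b (ISO 9224 Table 2, B1) = 0.523
  D(7) = 103.4 × 7^0.523 = 103.4 × 2.767 = 286 μm
  Mass loss = 286 μm × 7.85 g/cm³ = 2245 g·m⁻²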